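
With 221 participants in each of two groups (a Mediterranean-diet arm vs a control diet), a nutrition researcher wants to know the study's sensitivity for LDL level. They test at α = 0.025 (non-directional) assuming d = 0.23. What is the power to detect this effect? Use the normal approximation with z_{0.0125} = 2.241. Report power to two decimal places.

power ≈ 0.57

For two equal groups, power = Φ(d·√(n/2) − z_{α/2}).
d·√(n/2) = 0.23 × √(221/2) = 0.23 × 10.512 = 2.418.
z_β = 2.418 − 2.241 = 0.177.
Power = Φ(0.177) = 0.570.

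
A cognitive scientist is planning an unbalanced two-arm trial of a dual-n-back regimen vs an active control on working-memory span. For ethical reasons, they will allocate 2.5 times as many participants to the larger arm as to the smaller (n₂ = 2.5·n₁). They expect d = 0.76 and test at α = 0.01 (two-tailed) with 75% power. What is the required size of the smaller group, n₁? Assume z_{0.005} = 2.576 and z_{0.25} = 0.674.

With allocation ratio k = n₂/n₁ = 2.5, Var(x̄₁−x̄₂) = σ²(1/n₁ + 1/(k·n₁)) = σ²·(k+1)/(k·n₁).
So n₁ = (1 + 1/k)·((z_{α/2} + z_β)/d)² = 1.400 × (3.250/0.76)².
n₁ = 1.400 × 18.29 = 25.6.
Round up: n₁ = 26, giving n₂ = 2.5 × 26 = 65.

n₁ = 26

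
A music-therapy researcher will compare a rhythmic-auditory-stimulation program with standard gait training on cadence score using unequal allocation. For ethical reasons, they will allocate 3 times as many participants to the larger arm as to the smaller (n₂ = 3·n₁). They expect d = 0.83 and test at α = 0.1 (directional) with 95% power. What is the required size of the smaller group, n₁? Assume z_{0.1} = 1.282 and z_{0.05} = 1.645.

n₁ = 17

With allocation ratio k = n₂/n₁ = 3, Var(x̄₁−x̄₂) = σ²(1/n₁ + 1/(k·n₁)) = σ²·(k+1)/(k·n₁).
So n₁ = (1 + 1/k)·((z_{α} + z_β)/d)² = 1.333 × (2.927/0.83)².
n₁ = 1.333 × 12.44 = 16.6.
Round up: n₁ = 17, giving n₂ = 3 × 17 = 51.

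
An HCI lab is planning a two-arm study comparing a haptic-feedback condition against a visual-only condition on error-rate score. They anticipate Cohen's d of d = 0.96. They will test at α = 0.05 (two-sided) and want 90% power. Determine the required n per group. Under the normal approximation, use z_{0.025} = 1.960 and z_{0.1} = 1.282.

n = 23 per group

For two independent groups with equal n: n = 2·((z_{α/2} + z_β) / d)².
z_{α/2} + z_β = 1.960 + 1.282 = 3.242.
n = 2 × (3.242 / 0.96)² = 2 × 3.377² = 2 × 11.40 = 22.8.
Round up to the next whole participant.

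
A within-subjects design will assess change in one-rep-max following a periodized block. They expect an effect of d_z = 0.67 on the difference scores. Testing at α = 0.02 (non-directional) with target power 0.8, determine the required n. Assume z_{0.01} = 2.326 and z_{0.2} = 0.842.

n = 23 pairs

For a paired (one-sample on differences) test: n = ((z_{α/2} + z_β) / d)².
z_{α/2} + z_β = 2.326 + 0.842 = 3.168.
n = (3.168 / 0.67)² = 4.728² = 22.36.
Round up.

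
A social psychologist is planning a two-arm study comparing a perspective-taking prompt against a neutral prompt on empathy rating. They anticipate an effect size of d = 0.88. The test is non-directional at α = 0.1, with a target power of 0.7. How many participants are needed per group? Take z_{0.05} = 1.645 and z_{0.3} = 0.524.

For two independent groups with equal n: n = 2·((z_{α/2} + z_β) / d)².
z_{α/2} + z_β = 1.645 + 0.524 = 2.169.
n = 2 × (2.169 / 0.88)² = 2 × 2.465² = 2 × 6.08 = 12.2.
Round up to the next whole participant.

n = 13 per group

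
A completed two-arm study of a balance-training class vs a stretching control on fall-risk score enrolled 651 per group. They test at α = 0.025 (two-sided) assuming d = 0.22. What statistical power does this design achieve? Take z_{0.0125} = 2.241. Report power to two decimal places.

For two equal groups, power = Φ(d·√(n/2) − z_{α/2}).
d·√(n/2) = 0.22 × √(651/2) = 0.22 × 18.042 = 3.969.
z_β = 3.969 − 2.241 = 1.728.
Power = Φ(1.728) = 0.958.

power ≈ 0.96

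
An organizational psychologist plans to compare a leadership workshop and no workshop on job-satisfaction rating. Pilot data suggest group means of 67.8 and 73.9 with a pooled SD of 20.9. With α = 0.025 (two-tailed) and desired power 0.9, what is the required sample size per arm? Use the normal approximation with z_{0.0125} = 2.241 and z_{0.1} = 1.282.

n = 292 per group

Cohen's d = |M₁ − M₂| / SD_pooled = |67.8 − 73.9| / 20.9 = 6.1 / 20.9 = 0.292.
For two independent groups with equal n: n = 2·((z_{α/2} + z_β) / d)².
z_{α/2} + z_β = 2.241 + 1.282 = 3.523.
n = 2 × (3.523 / 0.292)² = 2 × 12.065² = 2 × 145.57 = 291.1.
Round up to the next whole participant.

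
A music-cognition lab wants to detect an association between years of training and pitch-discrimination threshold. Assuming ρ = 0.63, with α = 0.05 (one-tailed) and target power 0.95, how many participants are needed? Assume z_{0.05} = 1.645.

Fisher's z: C = ½·ln((1+r)/(1−r)) = ½·ln(4.4054) = 0.7414.
n = ((z_{α} + z_β)/C)² + 3.
(1.645 + 1.645) / 0.7414 = 3.290 / 0.7414 = 4.438.
n = 4.438² + 3 = 19.69 + 3 = 22.7.
Round up.

n = 23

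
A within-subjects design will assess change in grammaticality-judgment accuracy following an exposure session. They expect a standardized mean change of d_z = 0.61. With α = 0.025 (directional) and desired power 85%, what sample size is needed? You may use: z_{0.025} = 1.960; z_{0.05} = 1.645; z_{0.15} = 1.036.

n = 25 pairs

For a paired (one-sample on differences) test: n = ((z_{α} + z_β) / d)².
z_{α} + z_β = 1.960 + 1.036 = 2.996.
n = (2.996 / 0.61)² = 4.911² = 24.12.
Round up.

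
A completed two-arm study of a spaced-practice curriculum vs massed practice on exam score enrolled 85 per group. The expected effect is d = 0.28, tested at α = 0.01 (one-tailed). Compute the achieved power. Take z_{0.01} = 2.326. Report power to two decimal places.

For two equal groups, power = Φ(d·√(n/2) − z_{α}).
d·√(n/2) = 0.28 × √(85/2) = 0.28 × 6.519 = 1.825.
z_β = 1.825 − 2.326 = -0.501.
Power = Φ(-0.501) = 0.308.

power ≈ 0.31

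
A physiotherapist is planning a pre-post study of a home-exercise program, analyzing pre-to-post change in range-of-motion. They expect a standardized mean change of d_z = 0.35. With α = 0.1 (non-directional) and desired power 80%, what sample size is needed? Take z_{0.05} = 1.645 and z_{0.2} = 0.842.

For a paired (one-sample on differences) test: n = ((z_{α/2} + z_β) / d)².
z_{α/2} + z_β = 1.645 + 0.842 = 2.487.
n = (2.487 / 0.35)² = 7.106² = 50.49.
Round up.

n = 51 pairs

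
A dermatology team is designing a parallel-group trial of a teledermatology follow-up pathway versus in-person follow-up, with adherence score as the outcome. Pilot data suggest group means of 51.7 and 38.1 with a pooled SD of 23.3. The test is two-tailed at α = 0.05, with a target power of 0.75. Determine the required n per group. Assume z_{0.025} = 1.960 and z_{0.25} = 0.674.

Cohen's d = |M₁ − M₂| / SD_pooled = |51.7 − 38.1| / 23.3 = 13.6 / 23.3 = 0.584.
For two independent groups with equal n: n = 2·((z_{α/2} + z_β) / d)².
z_{α/2} + z_β = 1.960 + 0.674 = 2.634.
n = 2 × (2.634 / 0.584)² = 2 × 4.510² = 2 × 20.34 = 40.7.
Round up to the next whole participant.

n = 41 per group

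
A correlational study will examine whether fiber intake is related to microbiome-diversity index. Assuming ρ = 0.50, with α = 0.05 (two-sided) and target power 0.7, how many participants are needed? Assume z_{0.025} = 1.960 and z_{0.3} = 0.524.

n = 24

Fisher's z: C = ½·ln((1+r)/(1−r)) = ½·ln(3.0000) = 0.5493.
n = ((z_{α/2} + z_β)/C)² + 3.
(1.960 + 0.524) / 0.5493 = 2.484 / 0.5493 = 4.522.
n = 4.522² + 3 = 20.45 + 3 = 23.4.
Round up.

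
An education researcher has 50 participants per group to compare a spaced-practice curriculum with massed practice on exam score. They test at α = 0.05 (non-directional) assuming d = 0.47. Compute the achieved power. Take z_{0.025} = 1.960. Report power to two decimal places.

power ≈ 0.65

For two equal groups, power = Φ(d·√(n/2) − z_{α/2}).
d·√(n/2) = 0.47 × √(50/2) = 0.47 × 5.000 = 2.350.
z_β = 2.350 − 1.960 = 0.390.
Power = Φ(0.390) = 0.652.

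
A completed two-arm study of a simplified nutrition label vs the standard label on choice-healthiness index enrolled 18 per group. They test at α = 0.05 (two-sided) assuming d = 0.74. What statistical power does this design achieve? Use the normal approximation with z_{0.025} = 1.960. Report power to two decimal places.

For two equal groups, power = Φ(d·√(n/2) − z_{α/2}).
d·√(n/2) = 0.74 × √(18/2) = 0.74 × 3.000 = 2.220.
z_β = 2.220 − 1.960 = 0.260.
Power = Φ(0.260) = 0.603.

power ≈ 0.60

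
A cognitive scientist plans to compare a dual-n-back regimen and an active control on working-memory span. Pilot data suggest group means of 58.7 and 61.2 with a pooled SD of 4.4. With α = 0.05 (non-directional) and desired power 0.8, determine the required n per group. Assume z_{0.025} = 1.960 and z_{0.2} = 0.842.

Cohen's d = |M₁ − M₂| / SD_pooled = |58.7 − 61.2| / 4.4 = 2.5 / 4.4 = 0.568.
For two independent groups with equal n: n = 2·((z_{α/2} + z_β) / d)².
z_{α/2} + z_β = 1.960 + 0.842 = 2.802.
n = 2 × (2.802 / 0.568)² = 2 × 4.933² = 2 × 24.34 = 48.7.
Round up to the next whole participant.

n = 49 per group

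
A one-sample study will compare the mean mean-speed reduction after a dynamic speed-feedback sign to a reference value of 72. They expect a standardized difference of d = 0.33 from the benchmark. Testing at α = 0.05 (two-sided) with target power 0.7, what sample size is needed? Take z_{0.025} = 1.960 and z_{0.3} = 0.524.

n = 57

For a one-sample test: n = ((z_{α/2} + z_β) / d)².
z_{α/2} + z_β = 1.960 + 0.524 = 2.484.
n = (2.484 / 0.33)² = 7.527² = 56.66.
Round up.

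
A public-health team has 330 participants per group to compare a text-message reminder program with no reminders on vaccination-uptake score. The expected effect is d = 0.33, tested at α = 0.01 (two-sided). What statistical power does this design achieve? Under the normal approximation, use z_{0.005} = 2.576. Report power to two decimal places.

For two equal groups, power = Φ(d·√(n/2) − z_{α/2}).
d·√(n/2) = 0.33 × √(330/2) = 0.33 × 12.845 = 4.239.
z_β = 4.239 − 2.576 = 1.663.
Power = Φ(1.663) = 0.952.

power ≈ 0.95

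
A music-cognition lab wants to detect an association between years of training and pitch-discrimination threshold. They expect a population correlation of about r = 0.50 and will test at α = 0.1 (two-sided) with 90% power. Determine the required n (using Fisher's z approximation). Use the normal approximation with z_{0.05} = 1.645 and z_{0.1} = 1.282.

Fisher's z: C = ½·ln((1+r)/(1−r)) = ½·ln(3.0000) = 0.5493.
n = ((z_{α/2} + z_β)/C)² + 3.
(1.645 + 1.282) / 0.5493 = 2.927 / 0.5493 = 5.329.
n = 5.329² + 3 = 28.39 + 3 = 31.4.
Round up.

n = 32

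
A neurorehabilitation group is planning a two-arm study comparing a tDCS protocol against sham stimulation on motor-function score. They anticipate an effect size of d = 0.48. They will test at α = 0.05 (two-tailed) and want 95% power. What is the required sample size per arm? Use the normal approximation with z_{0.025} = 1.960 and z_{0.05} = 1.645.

n = 113 per group

For two independent groups with equal n: n = 2·((z_{α/2} + z_β) / d)².
z_{α/2} + z_β = 1.960 + 1.645 = 3.605.
n = 2 × (3.605 / 0.48)² = 2 × 7.510² = 2 × 56.41 = 112.8.
Round up to the next whole participant.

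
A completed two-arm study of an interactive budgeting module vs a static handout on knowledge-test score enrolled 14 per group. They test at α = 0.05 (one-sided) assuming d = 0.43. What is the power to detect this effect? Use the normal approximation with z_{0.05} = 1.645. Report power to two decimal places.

For two equal groups, power = Φ(d·√(n/2) − z_{α}).
d·√(n/2) = 0.43 × √(14/2) = 0.43 × 2.646 = 1.138.
z_β = 1.138 − 1.645 = -0.507.
Power = Φ(-0.507) = 0.306.

power ≈ 0.31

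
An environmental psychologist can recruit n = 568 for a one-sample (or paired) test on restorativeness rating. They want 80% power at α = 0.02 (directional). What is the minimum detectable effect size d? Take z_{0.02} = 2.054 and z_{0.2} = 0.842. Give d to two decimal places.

For a single sample (or paired design) of n = 568: d_min = (z_{α} + z_β)/√n.
z-sum = 2.054 + 0.842 = 2.896.
d_min = 2.896 / √568 = 2.896 / 23.833 = 0.122.

d_min ≈ 0.12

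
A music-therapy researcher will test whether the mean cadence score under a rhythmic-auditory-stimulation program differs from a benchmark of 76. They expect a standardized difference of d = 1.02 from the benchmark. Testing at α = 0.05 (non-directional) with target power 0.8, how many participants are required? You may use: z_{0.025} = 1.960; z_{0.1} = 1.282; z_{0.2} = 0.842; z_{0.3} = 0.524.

n = 8

For a one-sample test: n = ((z_{α/2} + z_β) / d)².
z_{α/2} + z_β = 1.960 + 0.842 = 2.802.
n = (2.802 / 1.02)² = 2.747² = 7.55.
Round up.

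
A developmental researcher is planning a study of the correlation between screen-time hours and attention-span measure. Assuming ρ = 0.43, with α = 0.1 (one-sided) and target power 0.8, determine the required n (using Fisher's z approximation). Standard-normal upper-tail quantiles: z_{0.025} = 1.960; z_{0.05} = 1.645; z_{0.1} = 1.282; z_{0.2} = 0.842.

Fisher's z: C = ½·ln((1+r)/(1−r)) = ½·ln(2.5088) = 0.4599.
n = ((z_{α} + z_β)/C)² + 3.
(1.282 + 0.842) / 0.4599 = 2.124 / 0.4599 = 4.618.
n = 4.618² + 3 = 21.33 + 3 = 24.3.
Round up.

n = 25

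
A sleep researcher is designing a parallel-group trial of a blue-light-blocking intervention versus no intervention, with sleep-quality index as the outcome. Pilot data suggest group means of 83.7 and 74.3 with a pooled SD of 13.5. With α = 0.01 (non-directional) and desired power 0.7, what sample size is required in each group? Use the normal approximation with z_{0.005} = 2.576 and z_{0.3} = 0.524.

Cohen's d = |M₁ − M₂| / SD_pooled = |83.7 − 74.3| / 13.5 = 9.4 / 13.5 = 0.696.
For two independent groups with equal n: n = 2·((z_{α/2} + z_β) / d)².
z_{α/2} + z_β = 2.576 + 0.524 = 3.100.
n = 2 × (3.100 / 0.696)² = 2 × 4.454² = 2 × 19.84 = 39.7.
Round up to the next whole participant.

n = 40 per group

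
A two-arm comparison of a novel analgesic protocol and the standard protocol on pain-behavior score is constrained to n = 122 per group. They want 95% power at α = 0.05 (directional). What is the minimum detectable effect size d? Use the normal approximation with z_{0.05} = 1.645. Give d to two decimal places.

d_min ≈ 0.42

For two independent groups of n = 122 each: d_min = (z_{α} + z_β)·√(2/n).
z-sum = 1.645 + 1.645 = 3.290.
d_min = 3.290 × √(2/122) = 3.290 × 0.1280 = 0.421.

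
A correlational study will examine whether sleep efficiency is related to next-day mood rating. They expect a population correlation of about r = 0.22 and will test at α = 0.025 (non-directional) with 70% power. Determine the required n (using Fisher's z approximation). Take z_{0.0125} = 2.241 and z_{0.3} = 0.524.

n = 156

Fisher's z: C = ½·ln((1+r)/(1−r)) = ½·ln(1.5641) = 0.2237.
n = ((z_{α/2} + z_β)/C)² + 3.
(2.241 + 0.524) / 0.2237 = 2.765 / 0.2237 = 12.360.
n = 12.360² + 3 = 152.78 + 3 = 155.8.
Round up.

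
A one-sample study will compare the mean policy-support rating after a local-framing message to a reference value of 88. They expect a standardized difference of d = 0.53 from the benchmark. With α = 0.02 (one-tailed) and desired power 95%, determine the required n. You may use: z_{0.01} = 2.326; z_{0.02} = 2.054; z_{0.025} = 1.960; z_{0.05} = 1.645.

n = 49

For a one-sample test: n = ((z_{α} + z_β) / d)².
z_{α} + z_β = 2.054 + 1.645 = 3.699.
n = (3.699 / 0.53)² = 6.979² = 48.71.
Round up.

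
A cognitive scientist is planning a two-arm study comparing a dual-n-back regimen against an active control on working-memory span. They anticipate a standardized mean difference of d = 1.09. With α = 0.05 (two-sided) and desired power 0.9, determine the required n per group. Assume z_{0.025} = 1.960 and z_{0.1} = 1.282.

n = 18 per group

For two independent groups with equal n: n = 2·((z_{α/2} + z_β) / d)².
z_{α/2} + z_β = 1.960 + 1.282 = 3.242.
n = 2 × (3.242 / 1.09)² = 2 × 2.974² = 2 × 8.85 = 17.7.
Round up to the next whole participant.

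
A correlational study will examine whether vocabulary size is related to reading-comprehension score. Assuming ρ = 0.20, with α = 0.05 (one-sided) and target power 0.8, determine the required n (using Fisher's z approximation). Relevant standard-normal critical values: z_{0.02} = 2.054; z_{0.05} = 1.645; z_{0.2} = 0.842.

Fisher's z: C = ½·ln((1+r)/(1−r)) = ½·ln(1.5000) = 0.2027.
n = ((z_{α} + z_β)/C)² + 3.
(1.645 + 0.842) / 0.2027 = 2.487 / 0.2027 = 12.269.
n = 12.269² + 3 = 150.54 + 3 = 153.5.
Round up.

n = 154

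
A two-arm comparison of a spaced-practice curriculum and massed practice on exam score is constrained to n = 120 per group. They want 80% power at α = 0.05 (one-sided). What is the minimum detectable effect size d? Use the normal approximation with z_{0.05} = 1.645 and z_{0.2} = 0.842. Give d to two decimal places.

For two independent groups of n = 120 each: d_min = (z_{α} + z_β)·√(2/n).
z-sum = 1.645 + 0.842 = 2.487.
d_min = 2.487 × √(2/120) = 2.487 × 0.1291 = 0.321.

d_min ≈ 0.32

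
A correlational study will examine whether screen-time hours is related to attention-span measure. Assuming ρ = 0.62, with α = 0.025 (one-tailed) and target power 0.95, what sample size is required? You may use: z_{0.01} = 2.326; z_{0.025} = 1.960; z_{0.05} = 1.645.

n = 28

Fisher's z: C = ½·ln((1+r)/(1−r)) = ½·ln(4.2632) = 0.7250.
n = ((z_{α} + z_β)/C)² + 3.
(1.960 + 1.645) / 0.7250 = 3.605 / 0.7250 = 4.972.
n = 4.972² + 3 = 24.72 + 3 = 27.7.
Round up.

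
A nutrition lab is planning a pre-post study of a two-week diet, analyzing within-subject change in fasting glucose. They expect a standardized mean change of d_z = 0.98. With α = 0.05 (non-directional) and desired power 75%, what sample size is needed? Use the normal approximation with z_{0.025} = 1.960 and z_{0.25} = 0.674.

For a paired (one-sample on differences) test: n = ((z_{α/2} + z_β) / d)².
z_{α/2} + z_β = 1.960 + 0.674 = 2.634.
n = (2.634 / 0.98)² = 2.688² = 7.22.
Round up.

n = 8 pairs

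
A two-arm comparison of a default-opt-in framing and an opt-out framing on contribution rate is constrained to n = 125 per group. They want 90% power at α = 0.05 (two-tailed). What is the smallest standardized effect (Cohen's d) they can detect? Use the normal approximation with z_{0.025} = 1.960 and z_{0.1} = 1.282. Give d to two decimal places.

d_min ≈ 0.41

For two independent groups of n = 125 each: d_min = (z_{α/2} + z_β)·√(2/n).
z-sum = 1.960 + 1.282 = 3.242.
d_min = 3.242 × √(2/125) = 3.242 × 0.1265 = 0.410.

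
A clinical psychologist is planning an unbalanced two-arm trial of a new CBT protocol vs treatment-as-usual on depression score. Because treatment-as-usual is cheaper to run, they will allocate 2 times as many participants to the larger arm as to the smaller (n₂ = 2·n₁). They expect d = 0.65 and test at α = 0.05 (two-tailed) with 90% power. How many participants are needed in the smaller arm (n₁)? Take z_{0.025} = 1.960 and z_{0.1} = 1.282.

n₁ = 38

With allocation ratio k = n₂/n₁ = 2, Var(x̄₁−x̄₂) = σ²(1/n₁ + 1/(k·n₁)) = σ²·(k+1)/(k·n₁).
So n₁ = (1 + 1/k)·((z_{α/2} + z_β)/d)² = 1.500 × (3.242/0.65)².
n₁ = 1.500 × 24.88 = 37.3.
Round up: n₁ = 38, giving n₂ = 2 × 38 = 76.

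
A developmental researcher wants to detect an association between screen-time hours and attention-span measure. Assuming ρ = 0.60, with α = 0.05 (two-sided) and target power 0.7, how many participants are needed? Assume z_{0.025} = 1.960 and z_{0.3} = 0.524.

n = 16

Fisher's z: C = ½·ln((1+r)/(1−r)) = ½·ln(4.0000) = 0.6931.
n = ((z_{α/2} + z_β)/C)² + 3.
(1.960 + 0.524) / 0.6931 = 2.484 / 0.6931 = 3.584.
n = 3.584² + 3 = 12.84 + 3 = 15.8.
Round up.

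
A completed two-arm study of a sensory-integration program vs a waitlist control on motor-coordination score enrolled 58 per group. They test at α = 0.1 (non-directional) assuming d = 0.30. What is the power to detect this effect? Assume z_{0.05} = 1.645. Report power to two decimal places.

power ≈ 0.49

For two equal groups, power = Φ(d·√(n/2) − z_{α/2}).
d·√(n/2) = 0.30 × √(58/2) = 0.30 × 5.385 = 1.616.
z_β = 1.616 − 1.645 = -0.029.
Power = Φ(-0.029) = 0.488.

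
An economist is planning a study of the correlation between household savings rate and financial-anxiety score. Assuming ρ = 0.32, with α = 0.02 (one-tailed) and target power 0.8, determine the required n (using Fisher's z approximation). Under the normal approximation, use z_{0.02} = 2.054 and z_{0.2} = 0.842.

Fisher's z: C = ½·ln((1+r)/(1−r)) = ½·ln(1.9412) = 0.3316.
n = ((z_{α} + z_β)/C)² + 3.
(2.054 + 0.842) / 0.3316 = 2.896 / 0.3316 = 8.733.
n = 8.733² + 3 = 76.27 + 3 = 79.3.
Round up.

n = 80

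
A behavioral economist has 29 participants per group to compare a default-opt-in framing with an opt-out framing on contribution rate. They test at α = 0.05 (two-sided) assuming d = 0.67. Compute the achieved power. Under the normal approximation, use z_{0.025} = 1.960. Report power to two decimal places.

power ≈ 0.72

For two equal groups, power = Φ(d·√(n/2) − z_{α/2}).
d·√(n/2) = 0.67 × √(29/2) = 0.67 × 3.808 = 2.551.
z_β = 2.551 − 1.960 = 0.591.
Power = Φ(0.591) = 0.723.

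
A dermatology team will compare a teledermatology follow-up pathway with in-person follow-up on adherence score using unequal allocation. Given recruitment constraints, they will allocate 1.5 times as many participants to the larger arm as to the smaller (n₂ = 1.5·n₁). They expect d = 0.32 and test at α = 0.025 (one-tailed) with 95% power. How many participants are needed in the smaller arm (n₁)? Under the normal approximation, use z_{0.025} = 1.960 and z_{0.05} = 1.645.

n₁ = 212

With allocation ratio k = n₂/n₁ = 1.5, Var(x̄₁−x̄₂) = σ²(1/n₁ + 1/(k·n₁)) = σ²·(k+1)/(k·n₁).
So n₁ = (1 + 1/k)·((z_{α} + z_β)/d)² = 1.667 × (3.605/0.32)².
n₁ = 1.667 × 126.91 = 211.5.
Round up: n₁ = 212, giving n₂ = 1.5 × 212 = 318.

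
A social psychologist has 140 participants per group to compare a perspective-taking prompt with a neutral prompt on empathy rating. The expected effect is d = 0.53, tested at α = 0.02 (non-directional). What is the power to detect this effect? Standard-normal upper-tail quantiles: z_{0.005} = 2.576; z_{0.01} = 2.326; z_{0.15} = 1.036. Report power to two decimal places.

power ≈ 0.98

For two equal groups, power = Φ(d·√(n/2) − z_{α/2}).
d·√(n/2) = 0.53 × √(140/2) = 0.53 × 8.367 = 4.434.
z_β = 4.434 − 2.326 = 2.108.
Power = Φ(2.108) = 0.982.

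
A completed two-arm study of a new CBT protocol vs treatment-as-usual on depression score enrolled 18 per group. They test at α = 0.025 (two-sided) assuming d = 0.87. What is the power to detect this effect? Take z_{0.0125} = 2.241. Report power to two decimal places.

For two equal groups, power = Φ(d·√(n/2) − z_{α/2}).
d·√(n/2) = 0.87 × √(18/2) = 0.87 × 3.000 = 2.610.
z_β = 2.610 − 2.241 = 0.369.
Power = Φ(0.369) = 0.644.

power ≈ 0.64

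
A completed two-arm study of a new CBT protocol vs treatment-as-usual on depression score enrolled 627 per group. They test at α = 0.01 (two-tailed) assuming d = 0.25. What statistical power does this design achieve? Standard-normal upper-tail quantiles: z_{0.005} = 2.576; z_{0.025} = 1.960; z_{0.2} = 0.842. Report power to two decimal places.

power ≈ 0.97

For two equal groups, power = Φ(d·√(n/2) − z_{α/2}).
d·√(n/2) = 0.25 × √(627/2) = 0.25 × 17.706 = 4.426.
z_β = 4.426 − 2.576 = 1.850.
Power = Φ(1.850) = 0.968.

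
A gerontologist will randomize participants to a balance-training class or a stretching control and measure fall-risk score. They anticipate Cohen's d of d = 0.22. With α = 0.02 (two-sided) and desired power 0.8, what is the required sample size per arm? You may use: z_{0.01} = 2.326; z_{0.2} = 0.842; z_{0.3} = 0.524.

n = 415 per group

For two independent groups with equal n: n = 2·((z_{α/2} + z_β) / d)².
z_{α/2} + z_β = 2.326 + 0.842 = 3.168.
n = 2 × (3.168 / 0.22)² = 2 × 14.400² = 2 × 207.36 = 414.7.
Round up to the next whole participant.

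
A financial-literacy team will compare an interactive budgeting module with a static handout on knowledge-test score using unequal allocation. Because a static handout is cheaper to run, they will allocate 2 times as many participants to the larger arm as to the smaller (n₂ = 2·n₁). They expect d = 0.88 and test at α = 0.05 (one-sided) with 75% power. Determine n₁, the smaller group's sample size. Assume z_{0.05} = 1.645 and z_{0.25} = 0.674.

With allocation ratio k = n₂/n₁ = 2, Var(x̄₁−x̄₂) = σ²(1/n₁ + 1/(k·n₁)) = σ²·(k+1)/(k·n₁).
So n₁ = (1 + 1/k)·((z_{α} + z_β)/d)² = 1.500 × (2.319/0.88)².
n₁ = 1.500 × 6.94 = 10.4.
Round up: n₁ = 11, giving n₂ = 2 × 11 = 22.

n₁ = 11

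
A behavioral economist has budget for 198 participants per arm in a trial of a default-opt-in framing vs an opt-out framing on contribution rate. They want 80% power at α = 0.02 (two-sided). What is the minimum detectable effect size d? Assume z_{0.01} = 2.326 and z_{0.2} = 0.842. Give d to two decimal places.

For two independent groups of n = 198 each: d_min = (z_{α/2} + z_β)·√(2/n).
z-sum = 2.326 + 0.842 = 3.168.
d_min = 3.168 × √(2/198) = 3.168 × 0.1005 = 0.318.

d_min ≈ 0.32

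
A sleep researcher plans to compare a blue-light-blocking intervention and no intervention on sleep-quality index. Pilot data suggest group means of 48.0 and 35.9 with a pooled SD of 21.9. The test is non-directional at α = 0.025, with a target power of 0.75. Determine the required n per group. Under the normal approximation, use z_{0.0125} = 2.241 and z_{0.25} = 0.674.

Cohen's d = |M₁ − M₂| / SD_pooled = |48.0 − 35.9| / 21.9 = 12.1 / 21.9 = 0.553.
For two independent groups with equal n: n = 2·((z_{α/2} + z_β) / d)².
z_{α/2} + z_β = 2.241 + 0.674 = 2.915.
n = 2 × (2.915 / 0.553)² = 2 × 5.271² = 2 × 27.79 = 55.6.
Round up to the next whole participant.

n = 56 per group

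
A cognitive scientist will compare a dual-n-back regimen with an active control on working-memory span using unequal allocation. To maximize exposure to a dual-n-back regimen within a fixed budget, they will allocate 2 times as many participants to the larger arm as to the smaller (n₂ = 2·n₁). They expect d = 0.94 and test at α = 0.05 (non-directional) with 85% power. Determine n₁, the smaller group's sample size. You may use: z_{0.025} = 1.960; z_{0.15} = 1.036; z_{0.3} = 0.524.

n₁ = 16

With allocation ratio k = n₂/n₁ = 2, Var(x̄₁−x̄₂) = σ²(1/n₁ + 1/(k·n₁)) = σ²·(k+1)/(k·n₁).
So n₁ = (1 + 1/k)·((z_{α/2} + z_β)/d)² = 1.500 × (2.996/0.94)².
n₁ = 1.500 × 10.16 = 15.2.
Round up: n₁ = 16, giving n₂ = 2 × 16 = 32.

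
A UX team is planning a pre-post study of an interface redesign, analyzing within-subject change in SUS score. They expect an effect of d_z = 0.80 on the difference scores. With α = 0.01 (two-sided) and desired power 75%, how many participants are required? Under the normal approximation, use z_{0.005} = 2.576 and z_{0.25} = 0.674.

For a paired (one-sample on differences) test: n = ((z_{α/2} + z_β) / d)².
z_{α/2} + z_β = 2.576 + 0.674 = 3.250.
n = (3.250 / 0.80)² = 4.062² = 16.50.
Round up.

n = 17 pairs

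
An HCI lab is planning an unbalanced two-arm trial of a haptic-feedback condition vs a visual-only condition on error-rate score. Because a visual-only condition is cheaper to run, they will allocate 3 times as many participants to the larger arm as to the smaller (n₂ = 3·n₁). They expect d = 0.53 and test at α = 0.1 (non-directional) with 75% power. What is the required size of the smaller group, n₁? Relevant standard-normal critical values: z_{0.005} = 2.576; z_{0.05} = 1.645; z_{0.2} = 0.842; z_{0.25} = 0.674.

With allocation ratio k = n₂/n₁ = 3, Var(x̄₁−x̄₂) = σ²(1/n₁ + 1/(k·n₁)) = σ²·(k+1)/(k·n₁).
So n₁ = (1 + 1/k)·((z_{α/2} + z_β)/d)² = 1.333 × (2.319/0.53)².
n₁ = 1.333 × 19.14 = 25.5.
Round up: n₁ = 26, giving n₂ = 3 × 26 = 78.

n₁ = 26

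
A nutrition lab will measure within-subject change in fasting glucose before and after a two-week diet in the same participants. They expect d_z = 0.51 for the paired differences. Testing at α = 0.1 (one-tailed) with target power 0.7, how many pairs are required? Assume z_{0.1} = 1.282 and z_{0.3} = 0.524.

n = 13 pairs

For a paired (one-sample on differences) test: n = ((z_{α} + z_β) / d)².
z_{α} + z_β = 1.282 + 0.524 = 1.806.
n = (1.806 / 0.51)² = 3.541² = 12.54.
Round up.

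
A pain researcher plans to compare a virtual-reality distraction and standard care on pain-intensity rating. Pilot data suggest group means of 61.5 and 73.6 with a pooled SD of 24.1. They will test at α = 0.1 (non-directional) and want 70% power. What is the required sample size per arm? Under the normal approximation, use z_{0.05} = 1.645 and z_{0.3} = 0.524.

n = 38 per group

Cohen's d = |M₁ − M₂| / SD_pooled = |61.5 − 73.6| / 24.1 = 12.1 / 24.1 = 0.502.
For two independent groups with equal n: n = 2·((z_{α/2} + z_β) / d)².
z_{α/2} + z_β = 1.645 + 0.524 = 2.169.
n = 2 × (2.169 / 0.502)² = 2 × 4.321² = 2 × 18.67 = 37.3.
Round up to the next whole participant.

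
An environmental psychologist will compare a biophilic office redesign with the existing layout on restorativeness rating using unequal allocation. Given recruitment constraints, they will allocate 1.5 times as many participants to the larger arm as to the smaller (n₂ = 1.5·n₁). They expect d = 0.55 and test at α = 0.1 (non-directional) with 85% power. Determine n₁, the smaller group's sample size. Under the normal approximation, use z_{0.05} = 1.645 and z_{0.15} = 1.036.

n₁ = 40

With allocation ratio k = n₂/n₁ = 1.5, Var(x̄₁−x̄₂) = σ²(1/n₁ + 1/(k·n₁)) = σ²·(k+1)/(k·n₁).
So n₁ = (1 + 1/k)·((z_{α/2} + z_β)/d)² = 1.667 × (2.681/0.55)².
n₁ = 1.667 × 23.76 = 39.6.
Round up: n₁ = 40, giving n₂ = 1.5 × 40 = 60.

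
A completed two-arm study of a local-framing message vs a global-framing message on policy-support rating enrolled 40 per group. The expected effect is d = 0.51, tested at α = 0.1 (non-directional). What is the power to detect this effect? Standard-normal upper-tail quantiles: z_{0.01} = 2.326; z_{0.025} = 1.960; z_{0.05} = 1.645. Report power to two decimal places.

power ≈ 0.74

For two equal groups, power = Φ(d·√(n/2) − z_{α/2}).
d·√(n/2) = 0.51 × √(40/2) = 0.51 × 4.472 = 2.281.
z_β = 2.281 − 1.645 = 0.636.
Power = Φ(0.636) = 0.738.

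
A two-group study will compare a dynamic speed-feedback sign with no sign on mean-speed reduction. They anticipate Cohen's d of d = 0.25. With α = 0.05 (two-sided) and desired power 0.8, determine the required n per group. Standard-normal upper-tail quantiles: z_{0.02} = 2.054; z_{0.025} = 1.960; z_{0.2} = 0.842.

For two independent groups with equal n: n = 2·((z_{α/2} + z_β) / d)².
z_{α/2} + z_β = 1.960 + 0.842 = 2.802.
n = 2 × (2.802 / 0.25)² = 2 × 11.208² = 2 × 125.62 = 251.2.
Round up to the next whole participant.

n = 252 per group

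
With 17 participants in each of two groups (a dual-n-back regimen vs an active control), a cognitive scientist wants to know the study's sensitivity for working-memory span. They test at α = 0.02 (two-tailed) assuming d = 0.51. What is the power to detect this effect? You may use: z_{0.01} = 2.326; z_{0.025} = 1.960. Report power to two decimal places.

power ≈ 0.20

For two equal groups, power = Φ(d·√(n/2) − z_{α/2}).
d·√(n/2) = 0.51 × √(17/2) = 0.51 × 2.915 = 1.487.
z_β = 1.487 − 2.326 = -0.839.
Power = Φ(-0.839) = 0.201.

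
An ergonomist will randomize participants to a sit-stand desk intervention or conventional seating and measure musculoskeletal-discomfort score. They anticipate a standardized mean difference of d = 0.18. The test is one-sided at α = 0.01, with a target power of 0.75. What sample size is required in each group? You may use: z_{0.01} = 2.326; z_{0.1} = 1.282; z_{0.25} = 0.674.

For two independent groups with equal n: n = 2·((z_{α} + z_β) / d)².
z_{α} + z_β = 2.326 + 0.674 = 3.000.
n = 2 × (3.000 / 0.18)² = 2 × 16.667² = 2 × 277.78 = 555.6.
Round up to the next whole participant.

n = 556 per group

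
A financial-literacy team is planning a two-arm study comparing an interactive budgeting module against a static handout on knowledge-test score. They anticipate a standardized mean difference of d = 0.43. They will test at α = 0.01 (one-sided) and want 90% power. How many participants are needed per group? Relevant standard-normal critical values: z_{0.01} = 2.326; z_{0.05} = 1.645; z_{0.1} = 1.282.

n = 141 per group

For two independent groups with equal n: n = 2·((z_{α} + z_β) / d)².
z_{α} + z_β = 2.326 + 1.282 = 3.608.
n = 2 × (3.608 / 0.43)² = 2 × 8.391² = 2 × 70.40 = 140.8.
Round up to the next whole participant.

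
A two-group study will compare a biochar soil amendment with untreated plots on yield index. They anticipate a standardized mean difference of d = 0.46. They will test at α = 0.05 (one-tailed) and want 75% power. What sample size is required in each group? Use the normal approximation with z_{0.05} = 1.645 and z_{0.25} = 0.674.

For two independent groups with equal n: n = 2·((z_{α} + z_β) / d)².
z_{α} + z_β = 1.645 + 0.674 = 2.319.
n = 2 × (2.319 / 0.46)² = 2 × 5.041² = 2 × 25.41 = 50.8.
Round up to the next whole participant.

n = 51 per group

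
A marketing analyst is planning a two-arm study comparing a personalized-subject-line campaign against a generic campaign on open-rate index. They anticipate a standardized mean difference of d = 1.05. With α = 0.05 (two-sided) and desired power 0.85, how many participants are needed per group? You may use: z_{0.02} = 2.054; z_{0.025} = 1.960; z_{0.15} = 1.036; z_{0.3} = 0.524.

n = 17 per group

For two independent groups with equal n: n = 2·((z_{α/2} + z_β) / d)².
z_{α/2} + z_β = 1.960 + 1.036 = 2.996.
n = 2 × (2.996 / 1.05)² = 2 × 2.853² = 2 × 8.14 = 16.3.
Round up to the next whole participant.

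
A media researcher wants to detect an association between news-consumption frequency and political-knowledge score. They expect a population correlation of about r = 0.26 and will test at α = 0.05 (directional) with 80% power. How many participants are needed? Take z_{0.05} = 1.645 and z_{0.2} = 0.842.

Fisher's z: C = ½·ln((1+r)/(1−r)) = ½·ln(1.7027) = 0.2661.
n = ((z_{α} + z_β)/C)² + 3.
(1.645 + 0.842) / 0.2661 = 2.487 / 0.2661 = 9.346.
n = 9.346² + 3 = 87.35 + 3 = 90.3.
Round up.

n = 91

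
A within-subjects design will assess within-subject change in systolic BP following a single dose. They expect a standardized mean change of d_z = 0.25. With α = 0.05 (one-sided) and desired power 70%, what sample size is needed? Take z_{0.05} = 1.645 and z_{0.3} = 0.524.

n = 76 pairs

For a paired (one-sample on differences) test: n = ((z_{α} + z_β) / d)².
z_{α} + z_β = 1.645 + 0.524 = 2.169.
n = (2.169 / 0.25)² = 8.676² = 75.27.
Round up.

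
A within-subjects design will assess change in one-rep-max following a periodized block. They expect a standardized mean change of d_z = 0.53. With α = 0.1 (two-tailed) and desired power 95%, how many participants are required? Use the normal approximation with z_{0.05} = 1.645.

For a paired (one-sample on differences) test: n = ((z_{α/2} + z_β) / d)².
z_{α/2} + z_β = 1.645 + 1.645 = 3.290.
n = (3.290 / 0.53)² = 6.208² = 38.53.
Round up.

n = 39 pairs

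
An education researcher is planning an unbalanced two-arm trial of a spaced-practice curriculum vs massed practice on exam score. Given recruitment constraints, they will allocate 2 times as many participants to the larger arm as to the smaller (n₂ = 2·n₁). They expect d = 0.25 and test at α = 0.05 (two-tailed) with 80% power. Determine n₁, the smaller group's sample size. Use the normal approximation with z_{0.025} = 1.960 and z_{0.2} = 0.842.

n₁ = 189

With allocation ratio k = n₂/n₁ = 2, Var(x̄₁−x̄₂) = σ²(1/n₁ + 1/(k·n₁)) = σ²·(k+1)/(k·n₁).
So n₁ = (1 + 1/k)·((z_{α/2} + z_β)/d)² = 1.500 × (2.802/0.25)².
n₁ = 1.500 × 125.62 = 188.4.
Round up: n₁ = 189, giving n₂ = 2 × 189 = 378.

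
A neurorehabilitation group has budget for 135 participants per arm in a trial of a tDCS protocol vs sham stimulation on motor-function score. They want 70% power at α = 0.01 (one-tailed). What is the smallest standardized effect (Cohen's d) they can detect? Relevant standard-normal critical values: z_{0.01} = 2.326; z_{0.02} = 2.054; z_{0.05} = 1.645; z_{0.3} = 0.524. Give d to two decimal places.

d_min ≈ 0.35

For two independent groups of n = 135 each: d_min = (z_{α} + z_β)·√(2/n).
z-sum = 2.326 + 0.524 = 2.850.
d_min = 2.850 × √(2/135) = 2.850 × 0.1217 = 0.347.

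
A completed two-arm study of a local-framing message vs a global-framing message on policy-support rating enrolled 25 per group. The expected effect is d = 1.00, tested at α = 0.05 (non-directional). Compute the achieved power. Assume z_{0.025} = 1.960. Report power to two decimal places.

For two equal groups, power = Φ(d·√(n/2) − z_{α/2}).
d·√(n/2) = 1.00 × √(25/2) = 1.00 × 3.536 = 3.536.
z_β = 3.536 − 1.960 = 1.576.
Power = Φ(1.576) = 0.942.

power ≈ 0.94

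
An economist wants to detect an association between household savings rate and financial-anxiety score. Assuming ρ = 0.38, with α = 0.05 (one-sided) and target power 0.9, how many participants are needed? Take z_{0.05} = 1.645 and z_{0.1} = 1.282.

n = 57

Fisher's z: C = ½·ln((1+r)/(1−r)) = ½·ln(2.2258) = 0.4001.
n = ((z_{α} + z_β)/C)² + 3.
(1.645 + 1.282) / 0.4001 = 2.927 / 0.4001 = 7.316.
n = 7.316² + 3 = 53.52 + 3 = 56.5.
Round up.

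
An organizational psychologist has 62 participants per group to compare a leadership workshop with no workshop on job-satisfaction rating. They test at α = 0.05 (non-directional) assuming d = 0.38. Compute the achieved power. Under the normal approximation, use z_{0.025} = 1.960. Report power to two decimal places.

For two equal groups, power = Φ(d·√(n/2) − z_{α/2}).
d·√(n/2) = 0.38 × √(62/2) = 0.38 × 5.568 = 2.116.
z_β = 2.116 − 1.960 = 0.156.
Power = Φ(0.156) = 0.562.

power ≈ 0.56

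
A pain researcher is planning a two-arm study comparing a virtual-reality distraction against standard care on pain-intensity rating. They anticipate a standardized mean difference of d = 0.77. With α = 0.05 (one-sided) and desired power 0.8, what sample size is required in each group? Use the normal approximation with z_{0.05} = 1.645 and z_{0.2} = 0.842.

For two independent groups with equal n: n = 2·((z_{α} + z_β) / d)².
z_{α} + z_β = 1.645 + 0.842 = 2.487.
n = 2 × (2.487 / 0.77)² = 2 × 3.230² = 2 × 10.43 = 20.9.
Round up to the next whole participant.

n = 21 per group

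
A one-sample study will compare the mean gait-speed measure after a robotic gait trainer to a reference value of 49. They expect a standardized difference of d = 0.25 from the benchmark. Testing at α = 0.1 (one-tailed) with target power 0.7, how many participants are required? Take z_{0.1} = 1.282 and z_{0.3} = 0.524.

n = 53

For a one-sample test: n = ((z_{α} + z_β) / d)².
z_{α} + z_β = 1.282 + 0.524 = 1.806.
n = (1.806 / 0.25)² = 7.224² = 52.19.
Round up.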